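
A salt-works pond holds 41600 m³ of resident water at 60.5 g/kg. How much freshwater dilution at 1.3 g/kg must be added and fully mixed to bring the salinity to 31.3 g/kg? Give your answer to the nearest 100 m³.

40500 m³

Salt balance: 41,600×60.5 + V×1.3 = (41,600+V)×31.3
2,516,800 + 1.3V = 1,302,080 + 31.3V
1,214,720 = 30V
V = 40,490.67 m³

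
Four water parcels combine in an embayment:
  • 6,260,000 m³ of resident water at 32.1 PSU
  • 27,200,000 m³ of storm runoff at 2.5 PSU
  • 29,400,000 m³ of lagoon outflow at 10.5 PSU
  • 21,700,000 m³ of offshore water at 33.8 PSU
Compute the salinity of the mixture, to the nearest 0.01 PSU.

Salt balance:
salt = 6,260,000×32.1 + 27,200,000×2.5 + 29,400,000×10.5 + 21,700,000×33.8 = 200,946,000 + 68,000,000 + 308,700,000 + 733,460,000 = 1,311,106,000
volume = 6,260,000 + 27,200,000 + 29,400,000 + 21,700,000 = 84,560,000 m³
S = 1,311,106,000 / 84,560,000 = 15.505 PSU

15.51 PSU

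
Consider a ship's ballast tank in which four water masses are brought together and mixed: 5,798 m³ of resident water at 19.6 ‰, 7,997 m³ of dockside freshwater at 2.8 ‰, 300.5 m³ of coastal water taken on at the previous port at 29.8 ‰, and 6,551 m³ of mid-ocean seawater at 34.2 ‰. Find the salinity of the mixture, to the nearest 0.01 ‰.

17.87 ‰

Salt balance:
salt = 5,798×19.6 + 7,997×2.8 + 300.5×29.8 + 6,551×34.2 = 113,640.8 + 22,391.6 + 8,954.9 + 224,044.2 = 369,031.5
volume = 5,798 + 7,997 + 300.5 + 6,551 = 20,646.5 m³
S = 369,031.5 / 20,646.5 = 17.8738 ‰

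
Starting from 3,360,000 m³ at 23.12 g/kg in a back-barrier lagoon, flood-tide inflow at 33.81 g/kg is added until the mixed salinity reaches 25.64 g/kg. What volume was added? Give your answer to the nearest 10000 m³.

1040000 m³

Salt balance: 3,360,000×23.12 + V×33.81 = (3,360,000+V)×25.64
77,683,200 + 33.81V = 86,150,400 + 25.64V
8,467,200 = 8.17V
V = 1,036,376.99 m³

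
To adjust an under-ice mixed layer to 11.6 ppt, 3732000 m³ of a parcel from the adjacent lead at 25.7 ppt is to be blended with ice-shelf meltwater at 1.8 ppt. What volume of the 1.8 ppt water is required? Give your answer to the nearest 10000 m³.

5370000 m³

Salt balance: 3,732,000×25.7 + V×1.8 = (3,732,000+V)×11.6
95,912,400 + 1.8V = 43,291,200 + 11.6V
52,621,200 = 9.8V
V = 5,369,510.2 m³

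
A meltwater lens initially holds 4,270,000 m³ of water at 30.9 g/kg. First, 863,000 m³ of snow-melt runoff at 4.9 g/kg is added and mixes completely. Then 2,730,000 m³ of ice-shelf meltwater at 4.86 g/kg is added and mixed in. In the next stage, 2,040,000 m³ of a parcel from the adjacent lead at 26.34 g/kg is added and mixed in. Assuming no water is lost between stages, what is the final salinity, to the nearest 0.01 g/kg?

20.52 g/kg

Conserving salt mass:
Initial salt = 4,270,000×30.9 = 131,943,000
After stage 1: salt = 131,943,000 + 863,000×4.9 = 136,171,700; volume = 5,133,000 m³; S = 26.529 g/kg
After stage 2: salt = 136,171,700 + 2,730,000×4.86 = 149,439,500; volume = 7,863,000 m³; S = 19.005 g/kg
After stage 3: salt = 149,439,500 + 2,040,000×26.34 = 203,173,100; volume = 9,903,000 m³
S = 203,173,100 / 9,903,000 = 20.5163 g/kg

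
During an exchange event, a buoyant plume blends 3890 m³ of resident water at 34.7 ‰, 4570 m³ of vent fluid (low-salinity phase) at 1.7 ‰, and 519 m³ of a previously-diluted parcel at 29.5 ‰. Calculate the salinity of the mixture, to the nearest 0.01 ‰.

17.60 ‰

Mass of salt is conserved:
salt = 3,890×34.7 + 4,570×1.7 + 519×29.5 = 134,983 + 7,769 + 15,310.5 = 158,062.5
volume = 3,890 + 4,570 + 519 = 8,979 m³
S = 158,062.5 / 8,979 = 17.6036 ‰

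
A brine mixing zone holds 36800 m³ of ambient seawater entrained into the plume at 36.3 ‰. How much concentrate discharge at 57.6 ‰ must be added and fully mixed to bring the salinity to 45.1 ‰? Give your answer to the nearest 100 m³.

25900 m³

Salt balance: 36,800×36.3 + V×57.6 = (36,800+V)×45.1
1,335,840 + 57.6V = 1,659,680 + 45.1V
323,840 = 12.5V
V = 25,907.2 m³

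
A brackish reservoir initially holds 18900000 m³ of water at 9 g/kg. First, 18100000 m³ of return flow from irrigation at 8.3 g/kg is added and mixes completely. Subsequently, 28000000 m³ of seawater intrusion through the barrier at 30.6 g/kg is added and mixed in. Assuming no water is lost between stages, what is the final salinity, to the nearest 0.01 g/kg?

Mass of salt is conserved:
Initial salt = 18,900,000×9 = 170,100,000
After stage 1: salt = 170,100,000 + 18,100,000×8.3 = 320,330,000; volume = 37,000,000 m³; S = 8.658 g/kg
After stage 2: salt = 320,330,000 + 28,000,000×30.6 = 1,177,130,000; volume = 65,000,000 m³
S = 1,177,130,000 / 65,000,000 = 18.1097 g/kg

18.11 g/kg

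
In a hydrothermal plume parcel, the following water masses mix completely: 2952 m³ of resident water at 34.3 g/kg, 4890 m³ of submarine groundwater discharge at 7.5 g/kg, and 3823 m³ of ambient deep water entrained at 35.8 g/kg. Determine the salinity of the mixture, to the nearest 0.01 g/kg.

Weighted by volume,
salt = 2,952×34.3 + 4,890×7.5 + 3,823×35.8 = 101,253.6 + 36,675 + 136,863.4 = 274,792
volume = 2,952 + 4,890 + 3,823 = 11,665 m³
S = 274,792 / 11,665 = 23.557 g/kg

23.56 g/kg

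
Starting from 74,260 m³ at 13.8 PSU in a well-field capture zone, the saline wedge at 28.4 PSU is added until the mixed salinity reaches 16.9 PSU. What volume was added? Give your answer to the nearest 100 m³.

20000 m³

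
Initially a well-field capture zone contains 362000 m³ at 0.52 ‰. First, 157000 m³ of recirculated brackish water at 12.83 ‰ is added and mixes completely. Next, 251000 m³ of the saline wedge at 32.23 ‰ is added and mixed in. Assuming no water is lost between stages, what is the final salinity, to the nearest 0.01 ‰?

13.37 ‰

Total salt / total volume:
Initial salt = 362,000×0.52 = 188,240
After stage 1: salt = 188,240 + 157,000×12.83 = 2,202,550; volume = 519,000 m³; S = 4.244 ‰
After stage 2: salt = 2,202,550 + 251,000×32.23 = 10,292,280; volume = 770,000 m³
S = 10,292,280 / 770,000 = 13.3666 ‰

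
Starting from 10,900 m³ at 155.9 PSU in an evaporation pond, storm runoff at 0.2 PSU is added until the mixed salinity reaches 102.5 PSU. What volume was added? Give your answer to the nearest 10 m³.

5690 m³

Salt balance: 10,900×155.9 + V×0.2 = (10,900+V)×102.5
1,699,310 + 0.2V = 1,117,250 + 102.5V
582,060 = 102.3V
V = 5,689.74 m³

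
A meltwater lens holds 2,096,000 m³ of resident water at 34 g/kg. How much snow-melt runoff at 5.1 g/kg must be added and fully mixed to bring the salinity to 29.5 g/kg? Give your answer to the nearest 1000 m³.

387000 m³

Salt balance: 2,096,000×34 + V×5.1 = (2,096,000+V)×29.5
71,264,000 + 5.1V = 61,832,000 + 29.5V
9,432,000 = 24.4V
V = 386,557.38 m³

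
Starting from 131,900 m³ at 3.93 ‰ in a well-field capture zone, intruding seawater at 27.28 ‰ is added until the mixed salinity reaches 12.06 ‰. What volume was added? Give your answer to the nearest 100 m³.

70500 m³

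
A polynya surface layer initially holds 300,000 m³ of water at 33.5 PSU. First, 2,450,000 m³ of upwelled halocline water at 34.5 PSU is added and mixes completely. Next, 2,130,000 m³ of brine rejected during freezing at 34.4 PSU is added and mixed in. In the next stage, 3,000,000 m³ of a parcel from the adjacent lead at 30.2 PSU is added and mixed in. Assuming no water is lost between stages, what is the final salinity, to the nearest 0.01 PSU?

32.80 PSU

Salt balance:
Initial salt = 300,000×33.5 = 10,050,000
After stage 1: salt = 10,050,000 + 2,450,000×34.5 = 94,575,000; volume = 2,750,000 m³; S = 34.391 PSU
After stage 2: salt = 94,575,000 + 2,130,000×34.4 = 167,847,000; volume = 4,880,000 m³; S = 34.395 PSU
After stage 3: salt = 167,847,000 + 3,000,000×30.2 = 258,447,000; volume = 7,880,000 m³
S = 258,447,000 / 7,880,000 = 32.7978 PSU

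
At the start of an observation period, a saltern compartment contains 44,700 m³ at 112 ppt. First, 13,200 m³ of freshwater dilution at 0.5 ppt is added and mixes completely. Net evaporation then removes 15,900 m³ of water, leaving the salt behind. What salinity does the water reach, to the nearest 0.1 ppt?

119.4 ppt

After mixing: salt = 44,700×112 + 13,200×0.5 = 5,013,000; volume = 57,900 m³
After evaporation: salt unchanged = 5,013,000; volume = 57,900 − 15,900 = 42,000 m³
S = 5,013,000 / 42,000 = 119.3571 ppt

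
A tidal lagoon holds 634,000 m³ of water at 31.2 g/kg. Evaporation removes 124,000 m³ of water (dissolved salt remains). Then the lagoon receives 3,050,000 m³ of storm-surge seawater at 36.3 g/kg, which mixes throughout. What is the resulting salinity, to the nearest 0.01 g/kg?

36.66 g/kg

After evaporation: salt = 634,000×31.2 = 19,780,800; volume = 634,000 − 124,000 = 510,000 m³
After mixing: salt = 19,780,800 + 3,050,000×36.3 = 130,495,800; volume = 510,000 + 3,050,000 = 3,560,000 m³
S = 130,495,800 / 3,560,000 = 36.6561 g/kg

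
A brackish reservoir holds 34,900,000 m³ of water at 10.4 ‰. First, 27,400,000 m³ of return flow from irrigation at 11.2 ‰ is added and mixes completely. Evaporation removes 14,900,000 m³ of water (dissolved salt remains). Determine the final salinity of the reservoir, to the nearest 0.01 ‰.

14.13 ‰

After mixing: salt = 34,900,000×10.4 + 27,400,000×11.2 = 669,840,000; volume = 62,300,000 m³
After evaporation: salt unchanged = 669,840,000; volume = 62,300,000 − 14,900,000 = 47,400,000 m³
S = 669,840,000 / 47,400,000 = 14.1316 ‰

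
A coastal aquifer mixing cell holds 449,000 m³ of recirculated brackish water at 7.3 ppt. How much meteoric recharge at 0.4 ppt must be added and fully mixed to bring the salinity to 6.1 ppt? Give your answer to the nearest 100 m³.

Salt balance: 449,000×7.3 + V×0.4 = (449,000+V)×6.1
3,277,700 + 0.4V = 2,738,900 + 6.1V
538,800 = 5.7V
V = 94,526.32 m³

94500 m³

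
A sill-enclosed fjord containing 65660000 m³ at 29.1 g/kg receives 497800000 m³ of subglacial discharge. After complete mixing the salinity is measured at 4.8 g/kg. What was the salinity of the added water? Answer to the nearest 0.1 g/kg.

Salt balance: 65,660,000×29.1 + 497,800,000×S = 563,460,000×4.8
1,910,706,000 + 497,800,000·S = 2,704,608,000
S = (2,704,608,000 − 1,910,706,000) / 497,800,000 = 1.5948 g/kg

1.6 g/kg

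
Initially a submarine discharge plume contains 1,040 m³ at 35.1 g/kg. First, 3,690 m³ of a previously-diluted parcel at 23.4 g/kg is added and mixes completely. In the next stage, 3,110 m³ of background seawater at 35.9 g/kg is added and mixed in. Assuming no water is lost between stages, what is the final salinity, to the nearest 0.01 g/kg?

Weighted by volume,
Initial salt = 1,040×35.1 = 36,504
After stage 1: salt = 36,504 + 3,690×23.4 = 122,850; volume = 4,730 m³; S = 25.973 g/kg
After stage 2: salt = 122,850 + 3,110×35.9 = 234,499; volume = 7,840 m³
S = 234,499 / 7,840 = 29.9106 g/kg

29.91 g/kg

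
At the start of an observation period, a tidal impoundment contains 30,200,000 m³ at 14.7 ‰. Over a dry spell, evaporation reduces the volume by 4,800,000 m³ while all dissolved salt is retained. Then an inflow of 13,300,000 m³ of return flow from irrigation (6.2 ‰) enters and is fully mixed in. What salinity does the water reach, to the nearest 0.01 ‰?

13.60 ‰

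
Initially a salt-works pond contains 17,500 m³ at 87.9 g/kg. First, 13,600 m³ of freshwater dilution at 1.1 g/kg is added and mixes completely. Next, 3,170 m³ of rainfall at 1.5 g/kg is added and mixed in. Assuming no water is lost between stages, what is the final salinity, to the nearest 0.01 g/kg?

Mass of salt is conserved:
Initial salt = 17,500×87.9 = 1,538,250
After stage 1: salt = 1,538,250 + 13,600×1.1 = 1,553,210; volume = 31,100 m³; S = 49.942 g/kg
After stage 2: salt = 1,553,210 + 3,170×1.5 = 1,557,965; volume = 34,270 m³
S = 1,557,965 / 34,270 = 45.4615 g/kg

45.46 g/kg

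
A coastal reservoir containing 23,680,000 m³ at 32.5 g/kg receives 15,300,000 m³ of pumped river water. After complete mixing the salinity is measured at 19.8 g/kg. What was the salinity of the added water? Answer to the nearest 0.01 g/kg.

0.14 g/kg

Salt balance: 23,680,000×32.5 + 15,300,000×S = 38,980,000×19.8
769,600,000 + 15,300,000·S = 771,804,000
S = (771,804,000 − 769,600,000) / 15,300,000 = 0.1441 g/kg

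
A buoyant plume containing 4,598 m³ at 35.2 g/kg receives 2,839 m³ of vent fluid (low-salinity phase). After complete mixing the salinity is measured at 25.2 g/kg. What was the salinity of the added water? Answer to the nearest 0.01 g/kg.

Salt balance: 4,598×35.2 + 2,839×S = 7,437×25.2
161,849.6 + 2,839·S = 187,412.4
S = (187,412.4 − 161,849.6) / 2,839 = 9.0042 g/kg

9.00 g/kg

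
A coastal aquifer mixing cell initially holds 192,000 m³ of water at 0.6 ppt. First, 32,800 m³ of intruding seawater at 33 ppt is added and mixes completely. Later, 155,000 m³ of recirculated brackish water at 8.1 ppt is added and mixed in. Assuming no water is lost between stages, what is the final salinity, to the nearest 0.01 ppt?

6.46 ppt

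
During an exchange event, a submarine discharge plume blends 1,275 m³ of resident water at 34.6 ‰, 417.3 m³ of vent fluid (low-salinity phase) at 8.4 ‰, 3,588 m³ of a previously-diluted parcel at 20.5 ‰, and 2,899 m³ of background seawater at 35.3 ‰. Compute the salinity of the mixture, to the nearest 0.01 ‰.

27.33 ‰

Conserving salt mass:
salt = 1,275×34.6 + 417.3×8.4 + 3,588×20.5 + 2,899×35.3 = 44,115 + 3,505.32 + 73,554 + 102,334.7 = 223,509.02
volume = 1,275 + 417.3 + 3,588 + 2,899 = 8,179.3 m³
S = 223,509.02 / 8,179.3 = 27.3262 ‰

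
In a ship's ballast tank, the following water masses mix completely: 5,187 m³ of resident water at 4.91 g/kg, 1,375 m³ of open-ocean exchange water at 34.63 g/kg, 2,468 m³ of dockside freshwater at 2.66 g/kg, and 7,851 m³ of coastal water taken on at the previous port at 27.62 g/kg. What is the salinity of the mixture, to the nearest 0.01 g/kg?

Weighted by volume,
salt = 5,187×4.91 + 1,375×34.63 + 2,468×2.66 + 7,851×27.62 = 25,468.17 + 47,616.25 + 6,564.88 + 216,844.62 = 296,493.92
volume = 5,187 + 1,375 + 2,468 + 7,851 = 16,881 m³
S = 296,493.92 / 16,881 = 17.5638 g/kg

17.56 g/kg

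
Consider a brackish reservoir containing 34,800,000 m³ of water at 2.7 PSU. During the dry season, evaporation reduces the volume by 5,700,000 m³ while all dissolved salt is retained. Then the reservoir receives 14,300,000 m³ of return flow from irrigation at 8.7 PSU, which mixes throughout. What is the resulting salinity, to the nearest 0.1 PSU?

After evaporation: salt = 34,800,000×2.7 = 93,960,000; volume = 34,800,000 − 5,700,000 = 29,100,000 m³
After mixing: salt = 93,960,000 + 14,300,000×8.7 = 218,370,000; volume = 29,100,000 + 14,300,000 = 43,400,000 m³
S = 218,370,000 / 43,400,000 = 5.0316 PSU

5.0 PSU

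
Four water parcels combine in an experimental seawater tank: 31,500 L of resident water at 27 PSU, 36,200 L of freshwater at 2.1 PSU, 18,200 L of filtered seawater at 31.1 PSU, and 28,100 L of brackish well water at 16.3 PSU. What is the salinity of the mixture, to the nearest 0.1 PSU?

Weighted by volume,
salt = 31,500×27 + 36,200×2.1 + 18,200×31.1 + 28,100×16.3 = 850,500 + 76,020 + 566,020 + 458,030 = 1,950,570
volume = 31,500 + 36,200 + 18,200 + 28,100 = 114,000 L
S = 1,950,570 / 114,000 = 17.11 PSU

17.1 PSU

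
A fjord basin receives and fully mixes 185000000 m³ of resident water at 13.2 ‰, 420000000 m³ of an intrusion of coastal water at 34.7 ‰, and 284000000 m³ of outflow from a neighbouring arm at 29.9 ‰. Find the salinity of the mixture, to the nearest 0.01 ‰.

Mass of salt is conserved:
salt = 185,000,000×13.2 + 420,000,000×34.7 + 284,000,000×29.9 = 2,442,000,000 + 14,574,000,000 + 8,491,600,000 = 25,507,600,000
volume = 185,000,000 + 420,000,000 + 284,000,000 = 889,000,000 m³
S = 25,507,600,000 / 889,000,000 = 28.6925 ‰

28.69 ‰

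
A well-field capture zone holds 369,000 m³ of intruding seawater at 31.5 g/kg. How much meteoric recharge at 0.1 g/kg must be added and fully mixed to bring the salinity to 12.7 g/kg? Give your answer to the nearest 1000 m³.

551000 m³

Salt balance: 369,000×31.5 + V×0.1 = (369,000+V)×12.7
11,623,500 + 0.1V = 4,686,300 + 12.7V
6,937,200 = 12.6V
V = 550,571.43 m³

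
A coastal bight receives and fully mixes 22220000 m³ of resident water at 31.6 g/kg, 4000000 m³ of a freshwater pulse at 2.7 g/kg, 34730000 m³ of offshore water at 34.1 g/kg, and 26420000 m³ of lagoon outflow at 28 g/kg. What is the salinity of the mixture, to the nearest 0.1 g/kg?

30.2 g/kg

By conservation of dissolved salt,
salt = 22,220,000×31.6 + 4,000,000×2.7 + 34,730,000×34.1 + 26,420,000×28 = 702,152,000 + 10,800,000 + 1,184,293,000 + 739,760,000 = 2,637,005,000
volume = 22,220,000 + 4,000,000 + 34,730,000 + 26,420,000 = 87,370,000 m³
S = 2,637,005,000 / 87,370,000 = 30.182 g/kg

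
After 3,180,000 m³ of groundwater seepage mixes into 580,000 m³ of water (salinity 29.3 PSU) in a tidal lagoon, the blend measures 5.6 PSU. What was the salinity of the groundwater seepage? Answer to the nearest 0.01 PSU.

1.28 PSU

Salt balance: 580,000×29.3 + 3,180,000×S = 3,760,000×5.6
16,994,000 + 3,180,000·S = 21,056,000
S = (21,056,000 − 16,994,000) / 3,180,000 = 1.2774 PSU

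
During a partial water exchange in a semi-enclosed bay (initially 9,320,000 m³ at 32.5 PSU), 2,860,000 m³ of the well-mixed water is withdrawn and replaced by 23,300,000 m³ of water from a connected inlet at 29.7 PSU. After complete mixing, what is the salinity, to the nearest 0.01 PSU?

Remaining after removal: 6,460,000 m³ at 32.5 PSU (salt = 209,950,000)
After addition: salt = 209,950,000 + 23,300,000×29.7 = 901,960,000; volume = 29,760,000 m³
S = 901,960,000 / 29,760,000 = 30.3078 PSU

30.31 PSU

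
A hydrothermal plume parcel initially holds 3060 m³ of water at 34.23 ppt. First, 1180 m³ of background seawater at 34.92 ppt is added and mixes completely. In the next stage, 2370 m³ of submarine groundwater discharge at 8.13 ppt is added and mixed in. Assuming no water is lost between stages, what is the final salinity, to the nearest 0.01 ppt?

Weighted by volume,
Initial salt = 3,060×34.23 = 104,743.8
After stage 1: salt = 104,743.8 + 1,180×34.92 = 145,949.4; volume = 4,240 m³; S = 34.422 ppt
After stage 2: salt = 145,949.4 + 2,370×8.13 = 165,217.5; volume = 6,610 m³
S = 165,217.5 / 6,610 = 24.9951 ppt

25.00 ppt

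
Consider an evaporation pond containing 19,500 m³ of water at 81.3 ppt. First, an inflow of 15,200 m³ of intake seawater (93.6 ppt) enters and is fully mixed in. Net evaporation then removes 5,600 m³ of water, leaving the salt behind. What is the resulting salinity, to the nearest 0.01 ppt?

After mixing: salt = 19,500×81.3 + 15,200×93.6 = 3,008,070; volume = 34,700 m³
After evaporation: salt unchanged = 3,008,070; volume = 34,700 − 5,600 = 29,100 m³
S = 3,008,070 / 29,100 = 103.3701 ppt

103.37 ppt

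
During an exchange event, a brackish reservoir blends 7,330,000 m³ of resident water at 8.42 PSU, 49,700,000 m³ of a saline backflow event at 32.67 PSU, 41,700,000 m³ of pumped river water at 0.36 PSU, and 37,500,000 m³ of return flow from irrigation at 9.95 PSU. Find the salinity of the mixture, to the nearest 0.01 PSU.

15.22 PSU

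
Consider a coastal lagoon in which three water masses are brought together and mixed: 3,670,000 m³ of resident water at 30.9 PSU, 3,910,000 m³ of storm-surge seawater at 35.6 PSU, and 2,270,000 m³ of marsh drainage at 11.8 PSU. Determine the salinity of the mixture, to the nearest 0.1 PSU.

28.4 PSU

Conserving salt mass:
salt = 3,670,000×30.9 + 3,910,000×35.6 + 2,270,000×11.8 = 113,403,000 + 139,196,000 + 26,786,000 = 279,385,000
volume = 3,670,000 + 3,910,000 + 2,270,000 = 9,850,000 m³
S = 279,385,000 / 9,850,000 = 28.364 PSU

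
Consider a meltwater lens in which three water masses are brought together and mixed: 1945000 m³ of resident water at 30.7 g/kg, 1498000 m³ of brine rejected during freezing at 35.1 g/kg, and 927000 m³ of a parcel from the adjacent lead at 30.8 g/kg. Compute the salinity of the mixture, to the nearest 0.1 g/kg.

32.2 g/kg

Mass of salt is conserved:
salt = 1,945,000×30.7 + 1,498,000×35.1 + 927,000×30.8 = 59,711,500 + 52,579,800 + 28,551,600 = 140,842,900
volume = 1,945,000 + 1,498,000 + 927,000 = 4,370,000 m³
S = 140,842,900 / 4,370,000 = 32.229 g/kg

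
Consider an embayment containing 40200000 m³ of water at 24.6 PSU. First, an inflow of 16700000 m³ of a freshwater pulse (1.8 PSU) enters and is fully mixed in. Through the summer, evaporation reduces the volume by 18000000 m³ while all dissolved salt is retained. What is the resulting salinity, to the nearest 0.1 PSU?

26.2 PSU

After mixing: salt = 40,200,000×24.6 + 16,700,000×1.8 = 1,018,980,000; volume = 56,900,000 m³
After evaporation: salt unchanged = 1,018,980,000; volume = 56,900,000 − 18,000,000 = 38,900,000 m³
S = 1,018,980,000 / 38,900,000 = 26.1949 PSU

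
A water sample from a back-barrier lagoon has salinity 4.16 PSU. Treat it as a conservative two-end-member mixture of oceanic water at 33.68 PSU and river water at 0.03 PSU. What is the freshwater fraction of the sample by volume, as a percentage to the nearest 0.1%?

Let f be the freshwater fraction. Salt balance per unit volume:
f×0.03 + (1−f)×33.68 = 4.16
f = (33.68 − 4.16) / (33.68 − 0.03) = 29.52/33.65 = 0.8773

87.7%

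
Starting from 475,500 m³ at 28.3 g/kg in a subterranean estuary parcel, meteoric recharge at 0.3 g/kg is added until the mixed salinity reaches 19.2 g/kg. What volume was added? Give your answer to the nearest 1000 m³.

229000 m³

Salt balance: 475,500×28.3 + V×0.3 = (475,500+V)×19.2
13,456,650 + 0.3V = 9,129,600 + 19.2V
4,327,050 = 18.9V
V = 228,944.44 m³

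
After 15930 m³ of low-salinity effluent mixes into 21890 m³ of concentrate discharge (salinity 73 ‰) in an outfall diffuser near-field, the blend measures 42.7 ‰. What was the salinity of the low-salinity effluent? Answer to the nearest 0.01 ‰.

1.06 ‰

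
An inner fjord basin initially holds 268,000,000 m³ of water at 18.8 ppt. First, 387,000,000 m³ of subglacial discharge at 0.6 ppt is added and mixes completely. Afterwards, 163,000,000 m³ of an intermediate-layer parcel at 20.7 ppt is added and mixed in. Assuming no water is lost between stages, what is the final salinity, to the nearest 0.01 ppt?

Total salt / total volume:
Initial salt = 268,000,000×18.8 = 5,038,400,000
After stage 1: salt = 5,038,400,000 + 387,000,000×0.6 = 5,270,600,000; volume = 655,000,000 m³; S = 8.047 ppt
After stage 2: salt = 5,270,600,000 + 163,000,000×20.7 = 8,644,700,000; volume = 818,000,000 m³
S = 8,644,700,000 / 818,000,000 = 10.5681 ppt

10.57 ppt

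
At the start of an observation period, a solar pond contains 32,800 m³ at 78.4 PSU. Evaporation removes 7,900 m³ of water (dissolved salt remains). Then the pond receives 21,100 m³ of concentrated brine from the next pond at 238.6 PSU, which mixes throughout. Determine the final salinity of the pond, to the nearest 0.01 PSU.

165.35 PSU

After evaporation: salt = 32,800×78.4 = 2,571,520; volume = 32,800 − 7,900 = 24,900 m³
After mixing: salt = 2,571,520 + 21,100×238.6 = 7,605,980; volume = 24,900 + 21,100 = 46,000 m³
S = 7,605,980 / 46,000 = 165.3474 PSU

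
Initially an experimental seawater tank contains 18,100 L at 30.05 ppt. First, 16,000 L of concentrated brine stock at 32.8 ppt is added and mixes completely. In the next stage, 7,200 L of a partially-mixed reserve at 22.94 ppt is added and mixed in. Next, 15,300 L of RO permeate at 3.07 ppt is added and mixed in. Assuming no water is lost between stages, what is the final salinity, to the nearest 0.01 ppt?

Conserving salt mass:
Initial salt = 18,100×30.05 = 543,905
After stage 1: salt = 543,905 + 16,000×32.8 = 1,068,705; volume = 34,100 L; S = 31.34 ppt
After stage 2: salt = 1,068,705 + 7,200×22.94 = 1,233,873; volume = 41,300 L; S = 29.876 ppt
After stage 3: salt = 1,233,873 + 15,300×3.07 = 1,280,844; volume = 56,600 L
S = 1,280,844 / 56,600 = 22.6298 ppt

22.63 ppt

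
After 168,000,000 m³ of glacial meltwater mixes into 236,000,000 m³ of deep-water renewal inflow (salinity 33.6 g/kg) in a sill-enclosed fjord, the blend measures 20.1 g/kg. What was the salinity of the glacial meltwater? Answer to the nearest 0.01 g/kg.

1.14 g/kg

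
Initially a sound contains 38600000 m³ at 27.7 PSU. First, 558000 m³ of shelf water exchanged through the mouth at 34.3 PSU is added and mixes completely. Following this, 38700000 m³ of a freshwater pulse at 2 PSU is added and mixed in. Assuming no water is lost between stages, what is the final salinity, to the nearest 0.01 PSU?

Mass of salt is conserved:
Initial salt = 38,600,000×27.7 = 1,069,220,000
After stage 1: salt = 1,069,220,000 + 558,000×34.3 = 1,088,359,400; volume = 39,158,000 m³; S = 27.794 PSU
After stage 2: salt = 1,088,359,400 + 38,700,000×2 = 1,165,759,400; volume = 77,858,000 m³
S = 1,165,759,400 / 77,858,000 = 14.9729 PSU

14.97 PSU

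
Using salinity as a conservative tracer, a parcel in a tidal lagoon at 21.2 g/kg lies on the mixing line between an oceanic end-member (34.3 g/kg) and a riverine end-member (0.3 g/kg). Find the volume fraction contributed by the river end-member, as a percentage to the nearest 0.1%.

38.5%

Let f be the freshwater fraction. Salt balance per unit volume:
f×0.3 + (1−f)×34.3 = 21.2
f = (34.3 − 21.2) / (34.3 − 0.3) = 13.1/34 = 0.3853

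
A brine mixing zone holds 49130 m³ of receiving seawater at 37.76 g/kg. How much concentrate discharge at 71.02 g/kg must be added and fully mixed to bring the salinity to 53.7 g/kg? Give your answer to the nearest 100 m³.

Salt balance: 49,130×37.76 + V×71.02 = (49,130+V)×53.7
1,855,148.8 + 71.02V = 2,638,281 + 53.7V
783,132.2 = 17.32V
V = 45,215.48 m³

45200 m³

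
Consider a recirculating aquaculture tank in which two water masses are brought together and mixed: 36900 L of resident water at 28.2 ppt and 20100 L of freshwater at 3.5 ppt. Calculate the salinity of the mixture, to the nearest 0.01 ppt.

19.49 ppt

Mass of salt is conserved:
salt = 36,900×28.2 + 20,100×3.5 = 1,040,580 + 70,350 = 1,110,930
volume = 36,900 + 20,100 = 57,000 L
S = 1,110,930 / 57,000 = 19.49 ppt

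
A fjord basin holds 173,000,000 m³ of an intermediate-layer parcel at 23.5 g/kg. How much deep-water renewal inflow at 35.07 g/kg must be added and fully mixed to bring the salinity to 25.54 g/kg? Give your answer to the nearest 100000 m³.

Salt balance: 173,000,000×23.5 + V×35.07 = (173,000,000+V)×25.54
4,065,500,000 + 35.07V = 4,418,420,000 + 25.54V
352,920,000 = 9.53V
V = 37,032,528.86 m³

37000000 m³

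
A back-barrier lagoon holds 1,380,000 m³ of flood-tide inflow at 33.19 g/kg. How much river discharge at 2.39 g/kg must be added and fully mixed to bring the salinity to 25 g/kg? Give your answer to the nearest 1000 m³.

Salt balance: 1,380,000×33.19 + V×2.39 = (1,380,000+V)×25
45,802,200 + 2.39V = 34,500,000 + 25V
11,302,200 = 22.61V
V = 499,876.16 m³

500000 m³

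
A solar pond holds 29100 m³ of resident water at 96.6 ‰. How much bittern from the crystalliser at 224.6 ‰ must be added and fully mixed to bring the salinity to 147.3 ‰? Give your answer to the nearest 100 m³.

Salt balance: 29,100×96.6 + V×224.6 = (29,100+V)×147.3
2,811,060 + 224.6V = 4,286,430 + 147.3V
1,475,370 = 77.3V
V = 19,086.29 m³

19100 m³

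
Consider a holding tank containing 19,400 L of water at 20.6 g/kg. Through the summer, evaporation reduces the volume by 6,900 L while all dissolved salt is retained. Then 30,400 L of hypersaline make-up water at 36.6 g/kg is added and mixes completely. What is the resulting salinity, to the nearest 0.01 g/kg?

35.25 g/kg

After evaporation: salt = 19,400×20.6 = 399,640; volume = 19,400 − 6,900 = 12,500 L
After mixing: salt = 399,640 + 30,400×36.6 = 1,512,280; volume = 12,500 + 30,400 = 42,900 L
S = 1,512,280 / 42,900 = 35.2513 g/kg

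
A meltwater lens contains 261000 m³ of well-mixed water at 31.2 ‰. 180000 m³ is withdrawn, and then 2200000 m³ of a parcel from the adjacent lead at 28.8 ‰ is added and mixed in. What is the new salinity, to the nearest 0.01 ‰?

28.89 ‰

Remaining after removal: 81,000 m³ at 31.2 ‰ (salt = 2,527,200)
After addition: salt = 2,527,200 + 2,200,000×28.8 = 65,887,200; volume = 2,281,000 m³
S = 65,887,200 / 2,281,000 = 28.8852 ‰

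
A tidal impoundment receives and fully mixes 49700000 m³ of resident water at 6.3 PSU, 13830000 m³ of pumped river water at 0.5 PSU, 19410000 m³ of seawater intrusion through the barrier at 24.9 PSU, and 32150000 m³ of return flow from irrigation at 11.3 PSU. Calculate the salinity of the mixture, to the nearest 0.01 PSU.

10.14 PSU

Salt balance:
salt = 49,700,000×6.3 + 13,830,000×0.5 + 19,410,000×24.9 + 32,150,000×11.3 = 313,110,000 + 6,915,000 + 483,309,000 + 363,295,000 = 1,166,629,000
volume = 49,700,000 + 13,830,000 + 19,410,000 + 32,150,000 = 115,090,000 m³
S = 1,166,629,000 / 115,090,000 = 10.1367 PSU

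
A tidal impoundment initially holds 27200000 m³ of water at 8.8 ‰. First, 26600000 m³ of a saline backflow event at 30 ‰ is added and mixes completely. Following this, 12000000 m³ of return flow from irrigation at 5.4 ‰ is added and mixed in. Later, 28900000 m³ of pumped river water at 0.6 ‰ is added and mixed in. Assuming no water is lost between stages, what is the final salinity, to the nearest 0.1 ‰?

11.8 ‰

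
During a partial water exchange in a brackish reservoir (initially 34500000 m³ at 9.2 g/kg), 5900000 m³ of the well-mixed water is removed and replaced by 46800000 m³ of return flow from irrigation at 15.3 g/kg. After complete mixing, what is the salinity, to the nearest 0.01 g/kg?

12.99 g/kg

Remaining after removal: 28,600,000 m³ at 9.2 g/kg (salt = 263,120,000)
After addition: salt = 263,120,000 + 46,800,000×15.3 = 979,160,000; volume = 75,400,000 m³
S = 979,160,000 / 75,400,000 = 12.9862 g/kg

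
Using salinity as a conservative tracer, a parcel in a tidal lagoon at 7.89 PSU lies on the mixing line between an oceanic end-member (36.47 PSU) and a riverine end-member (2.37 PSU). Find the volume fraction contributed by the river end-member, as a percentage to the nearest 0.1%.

83.8%

Let f be the freshwater fraction. Salt balance per unit volume:
f×2.37 + (1−f)×36.47 = 7.89
f = (36.47 − 7.89) / (36.47 − 2.37) = 28.58/34.1 = 0.8381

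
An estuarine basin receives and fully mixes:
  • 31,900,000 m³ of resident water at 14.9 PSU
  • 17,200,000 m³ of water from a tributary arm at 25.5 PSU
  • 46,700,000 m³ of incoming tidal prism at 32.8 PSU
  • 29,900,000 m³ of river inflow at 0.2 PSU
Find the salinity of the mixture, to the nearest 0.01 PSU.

Conserving salt mass:
salt = 31,900,000×14.9 + 17,200,000×25.5 + 46,700,000×32.8 + 29,900,000×0.2 = 475,310,000 + 438,600,000 + 1,531,760,000 + 5,980,000 = 2,451,650,000
volume = 31,900,000 + 17,200,000 + 46,700,000 + 29,900,000 = 125,700,000 m³
S = 2,451,650,000 / 125,700,000 = 19.504 PSU

19.50 PSU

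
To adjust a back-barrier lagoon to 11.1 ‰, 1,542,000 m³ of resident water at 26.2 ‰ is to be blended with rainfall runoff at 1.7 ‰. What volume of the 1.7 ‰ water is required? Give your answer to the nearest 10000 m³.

2480000 m³

Salt balance: 1,542,000×26.2 + V×1.7 = (1,542,000+V)×11.1
40,400,400 + 1.7V = 17,116,200 + 11.1V
23,284,200 = 9.4V
V = 2,477,042.55 m³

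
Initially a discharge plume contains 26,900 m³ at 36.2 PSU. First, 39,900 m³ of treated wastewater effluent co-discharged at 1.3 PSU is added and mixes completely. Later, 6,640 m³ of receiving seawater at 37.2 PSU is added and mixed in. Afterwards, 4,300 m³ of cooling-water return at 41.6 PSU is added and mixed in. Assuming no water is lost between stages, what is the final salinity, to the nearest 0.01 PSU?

18.67 PSU

Weighted by volume,
Initial salt = 26,900×36.2 = 973,780
After stage 1: salt = 973,780 + 39,900×1.3 = 1,025,650; volume = 66,800 m³; S = 15.354 PSU
After stage 2: salt = 1,025,650 + 6,640×37.2 = 1,272,658; volume = 73,440 m³; S = 17.329 PSU
After stage 3: salt = 1,272,658 + 4,300×41.6 = 1,451,538; volume = 77,740 m³
S = 1,451,538 / 77,740 = 18.6717 PSU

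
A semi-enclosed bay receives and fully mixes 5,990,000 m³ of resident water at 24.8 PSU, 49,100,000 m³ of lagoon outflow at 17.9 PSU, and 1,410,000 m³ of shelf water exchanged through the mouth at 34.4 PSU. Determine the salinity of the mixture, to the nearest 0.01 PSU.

Conserving salt mass:
salt = 5,990,000×24.8 + 49,100,000×17.9 + 1,410,000×34.4 = 148,552,000 + 878,890,000 + 48,504,000 = 1,075,946,000
volume = 5,990,000 + 49,100,000 + 1,410,000 = 56,500,000 m³
S = 1,075,946,000 / 56,500,000 = 19.0433 PSU

19.04 PSU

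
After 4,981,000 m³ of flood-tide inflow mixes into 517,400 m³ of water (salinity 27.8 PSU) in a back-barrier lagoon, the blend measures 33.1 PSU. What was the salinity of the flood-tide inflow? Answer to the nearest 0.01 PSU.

33.65 PSU

Salt balance: 517,400×27.8 + 4,981,000×S = 5,498,400×33.1
14,383,720 + 4,981,000·S = 181,997,040
S = (181,997,040 − 14,383,720) / 4,981,000 = 33.6505 PSU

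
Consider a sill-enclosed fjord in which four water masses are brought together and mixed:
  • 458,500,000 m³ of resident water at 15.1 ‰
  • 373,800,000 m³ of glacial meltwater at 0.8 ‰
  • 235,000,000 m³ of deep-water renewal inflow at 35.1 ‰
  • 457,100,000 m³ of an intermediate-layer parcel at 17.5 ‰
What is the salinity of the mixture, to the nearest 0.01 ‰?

Conserving salt mass:
salt = 458,500,000×15.1 + 373,800,000×0.8 + 235,000,000×35.1 + 457,100,000×17.5 = 6,923,350,000 + 299,040,000 + 8,248,500,000 + 7,999,250,000 = 23,470,140,000
volume = 458,500,000 + 373,800,000 + 235,000,000 + 457,100,000 = 1,524,400,000 m³
S = 23,470,140,000 / 1,524,400,000 = 15.3963 ‰

15.40 ‰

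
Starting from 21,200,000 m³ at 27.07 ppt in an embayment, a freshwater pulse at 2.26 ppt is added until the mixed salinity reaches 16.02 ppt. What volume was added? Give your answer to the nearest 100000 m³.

Salt balance: 21,200,000×27.07 + V×2.26 = (21,200,000+V)×16.02
573,884,000 + 2.26V = 339,624,000 + 16.02V
234,260,000 = 13.76V
V = 17,024,709.3 m³

17000000 m³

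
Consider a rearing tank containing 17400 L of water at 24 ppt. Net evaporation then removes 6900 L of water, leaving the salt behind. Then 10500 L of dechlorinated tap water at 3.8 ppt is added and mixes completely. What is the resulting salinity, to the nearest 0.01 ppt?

After evaporation: salt = 17,400×24 = 417,600; volume = 17,400 − 6,900 = 10,500 L
After mixing: salt = 417,600 + 10,500×3.8 = 457,500; volume = 10,500 + 10,500 = 21,000 L
S = 457,500 / 21,000 = 21.7857 ppt

21.79 ppt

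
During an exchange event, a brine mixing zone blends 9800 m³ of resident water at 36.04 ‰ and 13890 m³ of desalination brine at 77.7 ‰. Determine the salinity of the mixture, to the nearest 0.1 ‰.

60.5 ‰

By conservation of dissolved salt,
salt = 9,800×36.04 + 13,890×77.7 = 353,192 + 1,079,253 = 1,432,445
volume = 9,800 + 13,890 = 23,690 m³
S = 1,432,445 / 23,690 = 60.466 ‰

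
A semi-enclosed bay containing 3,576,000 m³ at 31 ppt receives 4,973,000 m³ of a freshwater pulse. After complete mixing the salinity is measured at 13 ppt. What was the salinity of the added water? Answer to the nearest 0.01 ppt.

Salt balance: 3,576,000×31 + 4,973,000×S = 8,549,000×13
110,856,000 + 4,973,000·S = 111,137,000
S = (111,137,000 − 110,856,000) / 4,973,000 = 0.0565 ppt

0.06 ppt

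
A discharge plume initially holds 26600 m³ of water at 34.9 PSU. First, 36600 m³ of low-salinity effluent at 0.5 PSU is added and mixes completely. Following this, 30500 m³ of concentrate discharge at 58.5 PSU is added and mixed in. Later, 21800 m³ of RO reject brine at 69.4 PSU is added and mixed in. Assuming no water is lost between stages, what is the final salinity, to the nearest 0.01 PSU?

Total salt / total volume:
Initial salt = 26,600×34.9 = 928,340
After stage 1: salt = 928,340 + 36,600×0.5 = 946,640; volume = 63,200 m³; S = 14.978 PSU
After stage 2: salt = 946,640 + 30,500×58.5 = 2,730,890; volume = 93,700 m³; S = 29.145 PSU
After stage 3: salt = 2,730,890 + 21,800×69.4 = 4,243,810; volume = 115,500 m³
S = 4,243,810 / 115,500 = 36.7429 PSU

36.74 PSU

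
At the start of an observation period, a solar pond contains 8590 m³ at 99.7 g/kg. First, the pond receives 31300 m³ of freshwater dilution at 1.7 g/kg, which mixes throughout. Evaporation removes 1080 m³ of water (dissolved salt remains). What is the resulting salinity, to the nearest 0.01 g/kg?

After mixing: salt = 8,590×99.7 + 31,300×1.7 = 909,633; volume = 39,890 m³
After evaporation: salt unchanged = 909,633; volume = 39,890 − 1,080 = 38,810 m³
S = 909,633 / 38,810 = 23.4381 g/kg

23.44 g/kg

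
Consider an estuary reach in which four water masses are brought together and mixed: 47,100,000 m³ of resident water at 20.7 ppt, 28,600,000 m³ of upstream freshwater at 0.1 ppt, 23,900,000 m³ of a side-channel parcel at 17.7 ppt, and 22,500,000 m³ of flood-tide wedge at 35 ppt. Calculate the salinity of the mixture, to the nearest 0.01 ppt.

Total salt / total volume:
salt = 47,100,000×20.7 + 28,600,000×0.1 + 23,900,000×17.7 + 22,500,000×35 = 974,970,000 + 2,860,000 + 423,030,000 + 787,500,000 = 2,188,360,000
volume = 47,100,000 + 28,600,000 + 23,900,000 + 22,500,000 = 122,100,000 m³
S = 2,188,360,000 / 122,100,000 = 17.9227 ppt

17.92 ppt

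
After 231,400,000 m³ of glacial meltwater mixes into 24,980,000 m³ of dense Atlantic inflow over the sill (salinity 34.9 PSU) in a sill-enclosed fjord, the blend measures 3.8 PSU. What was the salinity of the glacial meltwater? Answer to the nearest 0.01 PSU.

0.44 PSU

Salt balance: 24,980,000×34.9 + 231,400,000×S = 256,380,000×3.8
871,802,000 + 231,400,000·S = 974,244,000
S = (974,244,000 − 871,802,000) / 231,400,000 = 0.4427 PSU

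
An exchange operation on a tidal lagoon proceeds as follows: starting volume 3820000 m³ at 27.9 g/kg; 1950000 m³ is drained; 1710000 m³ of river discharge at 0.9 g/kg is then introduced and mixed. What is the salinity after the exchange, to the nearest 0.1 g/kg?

15.0 g/kg

Remaining after removal: 1,870,000 m³ at 27.9 g/kg (salt = 52,173,000)
After addition: salt = 52,173,000 + 1,710,000×0.9 = 53,712,000; volume = 3,580,000 m³
S = 53,712,000 / 3,580,000 = 15.0034 g/kg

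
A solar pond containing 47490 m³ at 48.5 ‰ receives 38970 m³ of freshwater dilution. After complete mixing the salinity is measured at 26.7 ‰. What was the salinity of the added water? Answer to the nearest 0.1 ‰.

0.1 ‰

Salt balance: 47,490×48.5 + 38,970×S = 86,460×26.7
2,303,265 + 38,970·S = 2,308,482
S = (2,308,482 − 2,303,265) / 38,970 = 0.1339 ‰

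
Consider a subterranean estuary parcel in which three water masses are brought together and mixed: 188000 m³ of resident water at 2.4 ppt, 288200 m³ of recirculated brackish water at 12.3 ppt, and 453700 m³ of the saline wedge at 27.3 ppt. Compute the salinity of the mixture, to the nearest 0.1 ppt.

17.6 ppt

Salt balance:
salt = 188,000×2.4 + 288,200×12.3 + 453,700×27.3 = 451,200 + 3,544,860 + 12,386,010 = 16,382,070
volume = 188,000 + 288,200 + 453,700 = 929,900 m³
S = 16,382,070 / 929,900 = 17.617 ppt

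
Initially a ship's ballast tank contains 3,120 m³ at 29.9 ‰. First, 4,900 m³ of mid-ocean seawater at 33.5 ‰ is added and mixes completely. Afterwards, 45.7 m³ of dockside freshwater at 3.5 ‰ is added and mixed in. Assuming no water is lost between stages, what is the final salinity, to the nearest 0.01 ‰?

31.94 ‰

By conservation of dissolved salt,
Initial salt = 3,120×29.9 = 93,288
After stage 1: salt = 93,288 + 4,900×33.5 = 257,438; volume = 8,020 m³; S = 32.1 ‰
After stage 2: salt = 257,438 + 45.7×3.5 = 257,597.95; volume = 8,065.7 m³
S = 257,597.95 / 8,065.7 = 31.9375 ‰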